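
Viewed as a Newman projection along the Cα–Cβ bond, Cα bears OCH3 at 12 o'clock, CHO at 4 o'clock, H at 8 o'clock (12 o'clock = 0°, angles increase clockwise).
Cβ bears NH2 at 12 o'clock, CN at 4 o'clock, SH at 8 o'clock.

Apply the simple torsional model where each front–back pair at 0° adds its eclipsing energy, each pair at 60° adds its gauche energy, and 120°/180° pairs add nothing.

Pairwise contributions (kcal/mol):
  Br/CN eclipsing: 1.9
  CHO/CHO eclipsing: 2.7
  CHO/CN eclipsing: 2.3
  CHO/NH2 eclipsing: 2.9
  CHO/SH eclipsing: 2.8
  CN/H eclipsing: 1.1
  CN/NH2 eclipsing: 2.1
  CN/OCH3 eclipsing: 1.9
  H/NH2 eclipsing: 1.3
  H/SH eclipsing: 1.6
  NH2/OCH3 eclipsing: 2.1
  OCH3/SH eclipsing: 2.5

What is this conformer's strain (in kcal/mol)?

This conformer (eclipsed): OCH3–NH2 eclipsed, CHO–CN eclipsed, H–SH eclipsed; 2.1 + 2.3 + 1.6 = 6.0 kcal/mol.

6.0 kcal/mol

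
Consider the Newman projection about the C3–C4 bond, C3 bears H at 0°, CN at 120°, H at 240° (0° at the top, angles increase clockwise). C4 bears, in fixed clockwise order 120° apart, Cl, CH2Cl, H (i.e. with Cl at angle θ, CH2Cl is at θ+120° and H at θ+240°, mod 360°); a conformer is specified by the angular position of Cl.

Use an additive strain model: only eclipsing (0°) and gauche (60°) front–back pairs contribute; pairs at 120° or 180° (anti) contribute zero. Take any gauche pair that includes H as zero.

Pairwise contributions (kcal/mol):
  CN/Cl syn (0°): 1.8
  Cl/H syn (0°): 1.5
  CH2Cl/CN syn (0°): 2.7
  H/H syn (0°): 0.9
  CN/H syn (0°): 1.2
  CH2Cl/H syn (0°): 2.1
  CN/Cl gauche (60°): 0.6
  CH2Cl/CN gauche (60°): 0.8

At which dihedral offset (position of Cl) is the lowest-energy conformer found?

180°

Cl at 0° (eclipsed): H(0°)/Cl(0°) eclipsed 1.5; CN(120°)/CH2Cl(120°) eclipsed 2.7; H(240°)/H(240°) eclipsed 0.9 → 5.1 kcal/mol.
Cl at 60° (staggered): CN(120°)/Cl(60°) gauche 0.6; CN(120°)/CH2Cl(180°) gauche 0.8 → 1.4 kcal/mol.
Cl at 120° (eclipsed): H(0°)/H(0°) eclipsed 0.9; CN(120°)/Cl(120°) eclipsed 1.8; H(240°)/CH2Cl(240°) eclipsed 2.1 → 4.8 kcal/mol.
Cl at 180° (staggered): CN(120°)/Cl(180°) gauche 0.6 → 0.6 kcal/mol.
Cl at 240° (eclipsed): H(0°)/CH2Cl(0°) eclipsed 2.1; CN(120°)/H(120°) eclipsed 1.2; H(240°)/Cl(240°) eclipsed 1.5 → 4.8 kcal/mol.
Cl at 300° (staggered): CN(120°)/CH2Cl(60°) gauche 0.8 → 0.8 kcal/mol.
The minimum (0.6 kcal/mol) occurs with Cl at 180°.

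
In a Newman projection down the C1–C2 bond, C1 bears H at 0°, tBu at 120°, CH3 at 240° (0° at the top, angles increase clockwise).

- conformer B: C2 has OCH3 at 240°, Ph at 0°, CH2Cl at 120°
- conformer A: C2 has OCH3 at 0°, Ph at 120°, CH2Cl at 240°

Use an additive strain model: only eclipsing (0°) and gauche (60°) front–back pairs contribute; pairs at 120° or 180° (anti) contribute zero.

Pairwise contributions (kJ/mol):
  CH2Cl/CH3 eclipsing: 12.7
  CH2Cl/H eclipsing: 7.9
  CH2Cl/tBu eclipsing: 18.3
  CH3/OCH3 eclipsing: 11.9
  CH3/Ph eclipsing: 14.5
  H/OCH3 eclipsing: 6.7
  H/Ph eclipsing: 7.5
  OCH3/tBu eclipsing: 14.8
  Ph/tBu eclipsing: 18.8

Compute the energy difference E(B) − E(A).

-0.5 kJ/mol

B is eclipsed. H at 0° is eclipsed with Ph at 0° (7.5); tBu at 120° is eclipsed with CH2Cl at 120° (18.3); CH3 at 240° is eclipsed with OCH3 at 240° (11.9). Total 37.7 kJ/mol.
A is eclipsed. H at 0° is eclipsed with OCH3 at 0° (6.7); tBu at 120° is eclipsed with Ph at 120° (18.8); CH3 at 240° is eclipsed with CH2Cl at 240° (12.7). Total 38.2 kJ/mol.
E(B) − E(A) = 37.7 − 38.2 = -0.5 kJ/mol.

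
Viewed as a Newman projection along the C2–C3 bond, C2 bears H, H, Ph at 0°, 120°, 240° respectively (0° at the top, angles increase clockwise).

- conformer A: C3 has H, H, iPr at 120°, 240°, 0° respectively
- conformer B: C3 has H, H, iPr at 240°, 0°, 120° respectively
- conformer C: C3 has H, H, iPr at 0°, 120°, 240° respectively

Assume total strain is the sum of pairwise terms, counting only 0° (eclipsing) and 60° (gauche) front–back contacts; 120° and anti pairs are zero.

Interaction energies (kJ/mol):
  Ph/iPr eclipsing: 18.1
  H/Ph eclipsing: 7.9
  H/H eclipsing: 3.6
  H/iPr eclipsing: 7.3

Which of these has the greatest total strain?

C

A (eclipsed): H–iPr eclipsed, H–H eclipsed, Ph–H eclipsed; 7.3 + 3.6 + 7.9 = 18.8 kJ/mol.
B (eclipsed): H–H eclipsed, H–iPr eclipsed, Ph–H eclipsed; 3.6 + 7.3 + 7.9 = 18.8 kJ/mol.
C (eclipsed): H–H eclipsed, H–H eclipsed, Ph–iPr eclipsed; 3.6 + 3.6 + 18.1 = 25.3 kJ/mol.
C has the highest total (25.3 kJ/mol).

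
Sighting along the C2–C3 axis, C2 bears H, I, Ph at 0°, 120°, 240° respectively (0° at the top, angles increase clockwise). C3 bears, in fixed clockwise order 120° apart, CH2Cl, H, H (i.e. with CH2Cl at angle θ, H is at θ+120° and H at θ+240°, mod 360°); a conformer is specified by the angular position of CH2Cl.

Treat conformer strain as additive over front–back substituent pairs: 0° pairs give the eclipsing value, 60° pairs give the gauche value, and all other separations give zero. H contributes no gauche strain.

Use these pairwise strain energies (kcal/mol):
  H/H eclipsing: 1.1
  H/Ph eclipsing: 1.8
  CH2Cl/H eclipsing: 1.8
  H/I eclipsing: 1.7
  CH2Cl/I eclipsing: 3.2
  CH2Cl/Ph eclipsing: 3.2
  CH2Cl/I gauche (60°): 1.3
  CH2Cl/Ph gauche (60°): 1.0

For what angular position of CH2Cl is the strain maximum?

120°

CH2Cl at 0° is eclipsed. H at 0° is eclipsed with CH2Cl at 0° (1.8); I at 120° is eclipsed with H at 120° (1.7); Ph at 240° is eclipsed with H at 240° (1.8). Total 5.3 kcal/mol.
CH2Cl at 60° is staggered. I at 120° is gauche with CH2Cl at 60° (1.3). Total 1.3 kcal/mol.
CH2Cl at 120° is eclipsed. H at 0° is eclipsed with H at 0° (1.1); I at 120° is eclipsed with CH2Cl at 120° (3.2); Ph at 240° is eclipsed with H at 240° (1.8). Total 6.1 kcal/mol.
CH2Cl at 180° is staggered. I at 120° is gauche with CH2Cl at 180° (1.3); Ph at 240° is gauche with CH2Cl at 180° (1.0). Total 2.3 kcal/mol.
CH2Cl at 240° is eclipsed. H at 0° is eclipsed with H at 0° (1.1); I at 120° is eclipsed with H at 120° (1.7); Ph at 240° is eclipsed with CH2Cl at 240° (3.2). Total 6.0 kcal/mol.
CH2Cl at 300° is staggered. Ph at 240° is gauche with CH2Cl at 300° (1.0). Total 1.0 kcal/mol.
The maximum (6.1 kcal/mol) occurs with CH2Cl at 120°.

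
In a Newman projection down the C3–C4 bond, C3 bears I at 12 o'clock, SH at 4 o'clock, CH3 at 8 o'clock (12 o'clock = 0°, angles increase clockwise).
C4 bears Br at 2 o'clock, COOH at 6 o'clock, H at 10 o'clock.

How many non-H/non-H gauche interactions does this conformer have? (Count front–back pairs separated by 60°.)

Non-H gauche pairs: I(0°)/Br(60°); SH(120°)/Br(60°); SH(120°)/COOH(180°); CH3(240°)/COOH(180°) — 4 interactions.

4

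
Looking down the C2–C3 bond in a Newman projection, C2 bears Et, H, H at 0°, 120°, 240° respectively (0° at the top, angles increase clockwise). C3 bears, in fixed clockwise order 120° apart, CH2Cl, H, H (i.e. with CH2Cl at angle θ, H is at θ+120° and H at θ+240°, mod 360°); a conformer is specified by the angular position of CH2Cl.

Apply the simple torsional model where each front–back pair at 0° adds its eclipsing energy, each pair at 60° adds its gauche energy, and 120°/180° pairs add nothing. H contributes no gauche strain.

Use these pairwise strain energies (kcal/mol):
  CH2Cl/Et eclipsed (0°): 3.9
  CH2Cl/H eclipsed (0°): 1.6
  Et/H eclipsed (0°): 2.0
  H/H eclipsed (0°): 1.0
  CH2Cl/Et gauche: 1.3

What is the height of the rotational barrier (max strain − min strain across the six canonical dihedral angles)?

5.9 kcal/mol

CH2Cl at 0° (eclipsed): Et–CH2Cl eclipsed, H–H eclipsed, H–H eclipsed; 3.9 + 1.0 + 1.0 = 5.9 kcal/mol.
CH2Cl at 60° (staggered): Et–CH2Cl gauche; 1.3 = 1.3 kcal/mol.
CH2Cl at 120° (eclipsed): Et–H eclipsed, H–CH2Cl eclipsed, H–H eclipsed; 2.0 + 1.6 + 1.0 = 4.6 kcal/mol.
CH2Cl at 180° (staggered): no non-H gauche contacts → 0.0 kcal/mol.
CH2Cl at 240° (eclipsed): Et–H eclipsed, H–H eclipsed, H–CH2Cl eclipsed; 2.0 + 1.0 + 1.6 = 4.6 kcal/mol.
CH2Cl at 300° (staggered): Et–CH2Cl gauche; 1.3 = 1.3 kcal/mol.
Max at 0° (5.9 kcal/mol), min at 180° (0.0 kcal/mol); barrier = 5.9 kcal/mol.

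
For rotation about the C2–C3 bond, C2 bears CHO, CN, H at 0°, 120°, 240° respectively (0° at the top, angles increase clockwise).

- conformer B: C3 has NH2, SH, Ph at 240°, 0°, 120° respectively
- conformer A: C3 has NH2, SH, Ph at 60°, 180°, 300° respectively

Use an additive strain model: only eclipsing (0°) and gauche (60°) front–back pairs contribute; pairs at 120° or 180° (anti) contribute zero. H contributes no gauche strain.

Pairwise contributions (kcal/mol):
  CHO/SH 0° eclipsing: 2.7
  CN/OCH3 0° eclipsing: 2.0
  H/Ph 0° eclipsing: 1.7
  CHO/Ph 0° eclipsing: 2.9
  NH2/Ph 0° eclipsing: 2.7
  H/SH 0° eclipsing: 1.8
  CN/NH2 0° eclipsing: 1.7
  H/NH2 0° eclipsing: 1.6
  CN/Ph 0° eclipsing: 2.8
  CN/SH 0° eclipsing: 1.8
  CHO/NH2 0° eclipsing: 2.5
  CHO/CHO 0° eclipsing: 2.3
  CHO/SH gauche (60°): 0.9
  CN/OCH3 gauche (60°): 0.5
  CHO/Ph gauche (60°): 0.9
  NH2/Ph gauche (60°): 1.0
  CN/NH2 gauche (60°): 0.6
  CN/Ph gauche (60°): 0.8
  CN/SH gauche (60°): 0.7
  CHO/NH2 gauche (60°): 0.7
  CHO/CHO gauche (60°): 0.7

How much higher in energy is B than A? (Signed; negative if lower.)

+4.2 kcal/mol

B is eclipsed. CHO at 0° is eclipsed with SH at 0° (2.7); CN at 120° is eclipsed with Ph at 120° (2.8); H at 240° is eclipsed with NH2 at 240° (1.6). Total 7.1 kcal/mol.
A is staggered. CHO at 0° is gauche with NH2 at 60° (0.7); CHO at 0° is gauche with Ph at 300° (0.9); CN at 120° is gauche with NH2 at 60° (0.6); CN at 120° is gauche with SH at 180° (0.7). Total 2.9 kcal/mol.
E(B) − E(A) = 7.1 − 2.9 = +4.2 kcal/mol.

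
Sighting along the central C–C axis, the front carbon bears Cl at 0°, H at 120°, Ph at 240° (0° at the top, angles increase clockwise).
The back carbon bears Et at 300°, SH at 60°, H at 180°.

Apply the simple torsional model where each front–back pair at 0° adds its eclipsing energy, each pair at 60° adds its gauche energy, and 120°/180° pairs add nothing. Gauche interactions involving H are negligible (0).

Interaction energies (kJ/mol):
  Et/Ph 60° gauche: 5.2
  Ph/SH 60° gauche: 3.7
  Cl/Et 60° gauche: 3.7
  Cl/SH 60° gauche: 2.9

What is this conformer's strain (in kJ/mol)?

This conformer (staggered): Cl–Et gauche, Cl–SH gauche, Ph–Et gauche; 3.7 + 2.9 + 5.2 = 11.8 kJ/mol.

11.8 kJ/mol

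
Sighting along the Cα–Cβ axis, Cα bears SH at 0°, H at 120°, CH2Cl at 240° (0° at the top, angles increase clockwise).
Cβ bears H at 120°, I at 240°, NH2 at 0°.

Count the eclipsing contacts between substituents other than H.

2

Non-H eclipsing pairs: SH(0°)/NH2(0°); CH2Cl(240°)/I(240°) — 2 interactions.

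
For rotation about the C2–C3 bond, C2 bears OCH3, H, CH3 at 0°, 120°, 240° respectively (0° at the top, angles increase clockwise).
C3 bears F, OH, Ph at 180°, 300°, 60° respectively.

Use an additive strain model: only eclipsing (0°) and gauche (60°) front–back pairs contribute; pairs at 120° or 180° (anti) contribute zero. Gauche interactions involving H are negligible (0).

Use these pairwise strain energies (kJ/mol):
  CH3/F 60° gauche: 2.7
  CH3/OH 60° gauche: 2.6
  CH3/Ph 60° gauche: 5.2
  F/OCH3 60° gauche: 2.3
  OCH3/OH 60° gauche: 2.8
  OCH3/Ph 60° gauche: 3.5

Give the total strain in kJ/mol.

11.6 kJ/mol

This conformer (staggered): OCH3(0°)/OH(300°) gauche 2.8; OCH3(0°)/Ph(60°) gauche 3.5; CH3(240°)/F(180°) gauche 2.7; CH3(240°)/OH(300°) gauche 2.6 → 11.6 kJ/mol.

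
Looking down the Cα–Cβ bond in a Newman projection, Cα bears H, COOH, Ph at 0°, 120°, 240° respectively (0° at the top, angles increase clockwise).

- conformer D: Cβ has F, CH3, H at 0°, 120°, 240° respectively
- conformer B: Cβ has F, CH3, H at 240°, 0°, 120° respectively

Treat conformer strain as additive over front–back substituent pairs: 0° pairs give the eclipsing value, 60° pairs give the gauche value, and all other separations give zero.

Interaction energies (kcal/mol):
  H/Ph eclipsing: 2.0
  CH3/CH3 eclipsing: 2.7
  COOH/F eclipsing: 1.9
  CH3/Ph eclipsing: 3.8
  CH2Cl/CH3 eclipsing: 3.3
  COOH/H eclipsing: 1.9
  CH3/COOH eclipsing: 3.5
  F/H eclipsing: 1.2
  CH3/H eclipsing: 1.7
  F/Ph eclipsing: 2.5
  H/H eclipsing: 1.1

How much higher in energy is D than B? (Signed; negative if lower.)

+0.6 kcal/mol

D (eclipsed): H–F eclipsed, COOH–CH3 eclipsed, Ph–H eclipsed; 1.2 + 3.5 + 2.0 = 6.7 kcal/mol.
B (eclipsed): H–CH3 eclipsed, COOH–H eclipsed, Ph–F eclipsed; 1.7 + 1.9 + 2.5 = 6.1 kcal/mol.
E(D) − E(B) = 6.7 − 6.1 = +0.6 kcal/mol.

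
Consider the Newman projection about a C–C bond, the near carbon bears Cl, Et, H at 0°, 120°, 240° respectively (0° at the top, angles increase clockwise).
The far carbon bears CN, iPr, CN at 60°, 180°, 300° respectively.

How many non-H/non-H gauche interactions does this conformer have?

4

Non-H gauche pairs: Cl(0°)/CN(60°); Cl(0°)/CN(300°); Et(120°)/CN(60°); Et(120°)/iPr(180°) — 4 interactions.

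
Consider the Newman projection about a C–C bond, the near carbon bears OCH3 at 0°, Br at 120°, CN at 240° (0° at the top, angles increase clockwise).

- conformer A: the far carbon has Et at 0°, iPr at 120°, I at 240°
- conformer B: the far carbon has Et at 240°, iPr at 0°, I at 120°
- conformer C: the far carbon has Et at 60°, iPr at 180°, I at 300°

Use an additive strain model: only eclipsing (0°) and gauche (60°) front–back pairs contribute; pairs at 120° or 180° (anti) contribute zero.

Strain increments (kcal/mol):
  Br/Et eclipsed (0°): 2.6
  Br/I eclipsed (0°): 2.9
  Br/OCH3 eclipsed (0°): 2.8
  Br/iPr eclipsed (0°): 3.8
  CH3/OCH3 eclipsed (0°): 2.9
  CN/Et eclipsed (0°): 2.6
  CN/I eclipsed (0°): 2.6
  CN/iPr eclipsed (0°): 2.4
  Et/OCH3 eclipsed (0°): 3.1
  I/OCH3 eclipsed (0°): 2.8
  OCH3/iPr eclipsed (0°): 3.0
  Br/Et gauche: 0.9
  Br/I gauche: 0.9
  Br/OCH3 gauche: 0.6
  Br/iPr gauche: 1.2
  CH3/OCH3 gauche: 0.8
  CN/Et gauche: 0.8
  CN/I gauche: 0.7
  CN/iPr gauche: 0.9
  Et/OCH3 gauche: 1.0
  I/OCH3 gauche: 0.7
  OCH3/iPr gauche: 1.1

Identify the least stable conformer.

A

A (eclipsed): OCH3(0°)/Et(0°) eclipsed 3.1; Br(120°)/iPr(120°) eclipsed 3.8; CN(240°)/I(240°) eclipsed 2.6 → 9.5 kcal/mol.
B (eclipsed): OCH3(0°)/iPr(0°) eclipsed 3.0; Br(120°)/I(120°) eclipsed 2.9; CN(240°)/Et(240°) eclipsed 2.6 → 8.5 kcal/mol.
C (staggered): OCH3(0°)/Et(60°) gauche 1.0; OCH3(0°)/I(300°) gauche 0.7; Br(120°)/Et(60°) gauche 0.9; Br(120°)/iPr(180°) gauche 1.2; CN(240°)/iPr(180°) gauche 0.9; CN(240°)/I(300°) gauche 0.7 → 5.4 kcal/mol.
A has the highest total (9.5 kcal/mol).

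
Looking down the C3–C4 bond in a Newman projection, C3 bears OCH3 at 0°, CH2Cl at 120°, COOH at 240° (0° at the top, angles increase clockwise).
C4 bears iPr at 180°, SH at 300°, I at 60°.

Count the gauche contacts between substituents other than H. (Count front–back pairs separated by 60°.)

6

Non-H gauche pairs: OCH3(0°)/SH(300°); OCH3(0°)/I(60°); CH2Cl(120°)/iPr(180°); CH2Cl(120°)/I(60°); COOH(240°)/iPr(180°); COOH(240°)/SH(300°) — 6 interactions.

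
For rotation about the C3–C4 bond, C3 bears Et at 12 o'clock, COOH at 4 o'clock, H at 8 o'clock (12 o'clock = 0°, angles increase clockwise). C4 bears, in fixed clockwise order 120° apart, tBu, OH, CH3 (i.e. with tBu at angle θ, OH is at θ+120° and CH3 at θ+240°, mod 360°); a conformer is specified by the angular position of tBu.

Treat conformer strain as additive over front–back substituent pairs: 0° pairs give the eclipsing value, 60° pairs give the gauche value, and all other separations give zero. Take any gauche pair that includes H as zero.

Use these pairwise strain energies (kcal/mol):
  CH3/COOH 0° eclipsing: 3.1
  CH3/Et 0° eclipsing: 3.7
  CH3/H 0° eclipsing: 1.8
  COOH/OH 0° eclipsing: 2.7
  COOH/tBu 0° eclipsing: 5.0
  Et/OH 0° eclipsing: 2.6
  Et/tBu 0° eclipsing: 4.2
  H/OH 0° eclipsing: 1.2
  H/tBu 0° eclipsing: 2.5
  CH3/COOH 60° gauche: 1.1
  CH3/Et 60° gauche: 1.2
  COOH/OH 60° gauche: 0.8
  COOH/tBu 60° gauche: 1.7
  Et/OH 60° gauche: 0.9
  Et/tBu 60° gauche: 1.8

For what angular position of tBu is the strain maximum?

tBu at 0° (eclipsed): Et–tBu eclipsed, COOH–OH eclipsed, H–CH3 eclipsed; 4.2 + 2.7 + 1.8 = 8.7 kcal/mol.
tBu at 60° (staggered): Et–tBu gauche, Et–CH3 gauche, COOH–tBu gauche, COOH–OH gauche; 1.8 + 1.2 + 1.7 + 0.8 = 5.5 kcal/mol.
tBu at 120° (eclipsed): Et–CH3 eclipsed, COOH–tBu eclipsed, H–OH eclipsed; 3.7 + 5.0 + 1.2 = 9.9 kcal/mol.
tBu at 180° (staggered): Et–OH gauche, Et–CH3 gauche, COOH–tBu gauche, COOH–CH3 gauche; 0.9 + 1.2 + 1.7 + 1.1 = 4.9 kcal/mol.
tBu at 240° (eclipsed): Et–OH eclipsed, COOH–CH3 eclipsed, H–tBu eclipsed; 2.6 + 3.1 + 2.5 = 8.2 kcal/mol.
tBu at 300° (staggered): Et–tBu gauche, Et–OH gauche, COOH–OH gauche, COOH–CH3 gauche; 1.8 + 0.9 + 0.8 + 1.1 = 4.6 kcal/mol.
The maximum (9.9 kcal/mol) occurs with tBu at 120°.

120°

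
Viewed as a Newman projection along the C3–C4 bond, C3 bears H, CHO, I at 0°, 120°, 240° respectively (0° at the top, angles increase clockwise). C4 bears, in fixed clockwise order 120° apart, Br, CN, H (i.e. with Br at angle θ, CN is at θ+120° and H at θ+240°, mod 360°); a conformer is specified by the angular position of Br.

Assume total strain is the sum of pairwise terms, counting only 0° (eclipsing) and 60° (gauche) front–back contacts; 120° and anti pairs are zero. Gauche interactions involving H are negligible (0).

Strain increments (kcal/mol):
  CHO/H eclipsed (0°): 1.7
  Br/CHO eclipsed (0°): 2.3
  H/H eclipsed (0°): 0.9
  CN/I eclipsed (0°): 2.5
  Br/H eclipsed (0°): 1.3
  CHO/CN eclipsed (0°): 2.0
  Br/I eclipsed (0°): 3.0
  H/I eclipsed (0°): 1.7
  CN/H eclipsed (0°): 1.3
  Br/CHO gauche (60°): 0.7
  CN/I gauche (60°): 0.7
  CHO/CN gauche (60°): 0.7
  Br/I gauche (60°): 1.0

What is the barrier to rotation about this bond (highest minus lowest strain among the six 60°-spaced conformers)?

Br at 0° (eclipsed): H(0°)/Br(0°) eclipsed 1.3; CHO(120°)/CN(120°) eclipsed 2.0; I(240°)/H(240°) eclipsed 1.7 → 5.0 kcal/mol.
Br at 60° (staggered): CHO(120°)/Br(60°) gauche 0.7; CHO(120°)/CN(180°) gauche 0.7; I(240°)/CN(180°) gauche 0.7 → 2.1 kcal/mol.
Br at 120° (eclipsed): H(0°)/H(0°) eclipsed 0.9; CHO(120°)/Br(120°) eclipsed 2.3; I(240°)/CN(240°) eclipsed 2.5 → 5.7 kcal/mol.
Br at 180° (staggered): CHO(120°)/Br(180°) gauche 0.7; I(240°)/Br(180°) gauche 1.0; I(240°)/CN(300°) gauche 0.7 → 2.4 kcal/mol.
Br at 240° (eclipsed): H(0°)/CN(0°) eclipsed 1.3; CHO(120°)/H(120°) eclipsed 1.7; I(240°)/Br(240°) eclipsed 3.0 → 6.0 kcal/mol.
Br at 300° (staggered): CHO(120°)/CN(60°) gauche 0.7; I(240°)/Br(300°) gauche 1.0 → 1.7 kcal/mol.
Max at 240° (6.0 kcal/mol), min at 300° (1.7 kcal/mol); barrier = 4.3 kcal/mol.

4.3 kcal/mol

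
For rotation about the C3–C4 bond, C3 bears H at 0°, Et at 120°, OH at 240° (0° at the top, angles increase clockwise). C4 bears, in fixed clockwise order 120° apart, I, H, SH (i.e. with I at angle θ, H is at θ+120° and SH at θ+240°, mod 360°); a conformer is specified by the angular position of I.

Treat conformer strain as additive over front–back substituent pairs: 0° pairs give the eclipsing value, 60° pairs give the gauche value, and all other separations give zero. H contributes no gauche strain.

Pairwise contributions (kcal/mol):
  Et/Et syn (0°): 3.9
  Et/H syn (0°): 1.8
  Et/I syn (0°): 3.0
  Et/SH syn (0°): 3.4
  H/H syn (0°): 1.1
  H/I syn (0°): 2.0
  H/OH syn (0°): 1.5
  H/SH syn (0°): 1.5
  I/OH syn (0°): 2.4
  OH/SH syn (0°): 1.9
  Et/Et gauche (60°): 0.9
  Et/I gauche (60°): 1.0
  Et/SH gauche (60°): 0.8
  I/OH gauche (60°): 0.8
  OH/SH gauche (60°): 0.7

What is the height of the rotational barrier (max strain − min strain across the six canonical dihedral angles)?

5.2 kcal/mol

I at 0° (eclipsed): H(0°)/I(0°) eclipsed 2.0; Et(120°)/H(120°) eclipsed 1.8; OH(240°)/SH(240°) eclipsed 1.9 → 5.7 kcal/mol.
I at 60° (staggered): Et(120°)/I(60°) gauche 1.0; OH(240°)/SH(300°) gauche 0.7 → 1.7 kcal/mol.
I at 120° (eclipsed): H(0°)/SH(0°) eclipsed 1.5; Et(120°)/I(120°) eclipsed 3.0; OH(240°)/H(240°) eclipsed 1.5 → 6.0 kcal/mol.
I at 180° (staggered): Et(120°)/I(180°) gauche 1.0; Et(120°)/SH(60°) gauche 0.8; OH(240°)/I(180°) gauche 0.8 → 2.6 kcal/mol.
I at 240° (eclipsed): H(0°)/H(0°) eclipsed 1.1; Et(120°)/SH(120°) eclipsed 3.4; OH(240°)/I(240°) eclipsed 2.4 → 6.9 kcal/mol.
I at 300° (staggered): Et(120°)/SH(180°) gauche 0.8; OH(240°)/I(300°) gauche 0.8; OH(240°)/SH(180°) gauche 0.7 → 2.3 kcal/mol.
Max at 240° (6.9 kcal/mol), min at 60° (1.7 kcal/mol); barrier = 5.2 kcal/mol.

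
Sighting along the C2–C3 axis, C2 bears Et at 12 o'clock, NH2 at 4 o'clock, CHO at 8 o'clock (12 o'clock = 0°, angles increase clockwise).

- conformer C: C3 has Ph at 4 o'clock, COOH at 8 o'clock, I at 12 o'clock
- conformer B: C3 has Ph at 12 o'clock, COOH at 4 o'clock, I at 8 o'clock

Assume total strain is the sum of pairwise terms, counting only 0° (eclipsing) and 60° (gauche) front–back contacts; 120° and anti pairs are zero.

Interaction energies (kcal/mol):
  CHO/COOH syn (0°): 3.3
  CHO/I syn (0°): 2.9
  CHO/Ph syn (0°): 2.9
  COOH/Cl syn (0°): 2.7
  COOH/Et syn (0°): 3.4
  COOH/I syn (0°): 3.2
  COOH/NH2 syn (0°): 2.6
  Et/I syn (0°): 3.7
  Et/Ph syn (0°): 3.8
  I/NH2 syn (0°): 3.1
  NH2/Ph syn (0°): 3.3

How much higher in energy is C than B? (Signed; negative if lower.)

+1.0 kcal/mol

C (eclipsed): Et(0°)/I(0°) eclipsed 3.7; NH2(120°)/Ph(120°) eclipsed 3.3; CHO(240°)/COOH(240°) eclipsed 3.3 → 10.3 kcal/mol.
B (eclipsed): Et(0°)/Ph(0°) eclipsed 3.8; NH2(120°)/COOH(120°) eclipsed 2.6; CHO(240°)/I(240°) eclipsed 2.9 → 9.3 kcal/mol.
E(C) − E(B) = 10.3 − 9.3 = +1.0 kcal/mol.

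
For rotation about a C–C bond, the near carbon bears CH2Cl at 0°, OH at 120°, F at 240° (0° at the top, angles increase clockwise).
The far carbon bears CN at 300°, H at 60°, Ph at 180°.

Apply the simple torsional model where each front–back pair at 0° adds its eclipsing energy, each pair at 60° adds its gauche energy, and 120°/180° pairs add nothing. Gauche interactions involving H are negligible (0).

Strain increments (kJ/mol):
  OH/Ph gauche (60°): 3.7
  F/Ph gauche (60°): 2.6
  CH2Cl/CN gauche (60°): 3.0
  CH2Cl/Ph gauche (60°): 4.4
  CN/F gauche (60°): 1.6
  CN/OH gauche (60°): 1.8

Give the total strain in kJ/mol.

10.9 kJ/mol

This conformer is staggered. CH2Cl at 0° is gauche with CN at 300° (3.0); OH at 120° is gauche with Ph at 180° (3.7); F at 240° is gauche with CN at 300° (1.6); F at 240° is gauche with Ph at 180° (2.6). Total 10.9 kJ/mol.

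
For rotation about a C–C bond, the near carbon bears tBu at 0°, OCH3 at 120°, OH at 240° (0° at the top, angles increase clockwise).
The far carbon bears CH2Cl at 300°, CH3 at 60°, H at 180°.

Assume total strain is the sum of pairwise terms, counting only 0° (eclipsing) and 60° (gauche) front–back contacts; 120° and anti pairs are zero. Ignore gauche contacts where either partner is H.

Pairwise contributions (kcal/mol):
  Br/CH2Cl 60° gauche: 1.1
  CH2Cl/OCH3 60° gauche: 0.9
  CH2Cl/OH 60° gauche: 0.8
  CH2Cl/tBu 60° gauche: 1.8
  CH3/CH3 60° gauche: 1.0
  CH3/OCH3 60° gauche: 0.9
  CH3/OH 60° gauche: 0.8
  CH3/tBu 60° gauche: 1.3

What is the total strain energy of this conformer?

This conformer (staggered): tBu–CH2Cl gauche, tBu–CH3 gauche, OCH3–CH3 gauche, OH–CH2Cl gauche; 1.8 + 1.3 + 0.9 + 0.8 = 4.8 kcal/mol.

4.8 kcal/mol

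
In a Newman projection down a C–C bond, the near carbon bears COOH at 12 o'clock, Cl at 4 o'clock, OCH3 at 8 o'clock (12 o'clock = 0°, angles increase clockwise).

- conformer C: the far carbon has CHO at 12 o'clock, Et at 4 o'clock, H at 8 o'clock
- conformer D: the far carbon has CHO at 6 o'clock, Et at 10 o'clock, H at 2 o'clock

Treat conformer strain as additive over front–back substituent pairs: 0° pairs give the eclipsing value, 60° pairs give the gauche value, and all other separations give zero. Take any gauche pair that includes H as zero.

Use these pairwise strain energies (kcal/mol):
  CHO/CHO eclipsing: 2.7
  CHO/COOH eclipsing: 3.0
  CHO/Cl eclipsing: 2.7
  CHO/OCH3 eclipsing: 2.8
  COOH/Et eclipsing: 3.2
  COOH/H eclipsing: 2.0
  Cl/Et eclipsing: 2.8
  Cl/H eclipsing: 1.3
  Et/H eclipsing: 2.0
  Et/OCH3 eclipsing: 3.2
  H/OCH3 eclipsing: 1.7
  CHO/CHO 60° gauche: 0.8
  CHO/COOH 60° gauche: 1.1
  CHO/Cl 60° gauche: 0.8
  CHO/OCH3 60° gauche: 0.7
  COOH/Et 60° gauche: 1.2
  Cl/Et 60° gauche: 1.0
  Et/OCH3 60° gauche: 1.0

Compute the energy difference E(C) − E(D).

+3.8 kcal/mol

C (eclipsed): COOH–CHO eclipsed, Cl–Et eclipsed, OCH3–H eclipsed; 3.0 + 2.8 + 1.7 = 7.5 kcal/mol.
D (staggered): COOH–Et gauche, Cl–CHO gauche, OCH3–CHO gauche, OCH3–Et gauche; 1.2 + 0.8 + 0.7 + 1.0 = 3.7 kcal/mol.
E(C) − E(D) = 7.5 − 3.7 = +3.8 kcal/mol.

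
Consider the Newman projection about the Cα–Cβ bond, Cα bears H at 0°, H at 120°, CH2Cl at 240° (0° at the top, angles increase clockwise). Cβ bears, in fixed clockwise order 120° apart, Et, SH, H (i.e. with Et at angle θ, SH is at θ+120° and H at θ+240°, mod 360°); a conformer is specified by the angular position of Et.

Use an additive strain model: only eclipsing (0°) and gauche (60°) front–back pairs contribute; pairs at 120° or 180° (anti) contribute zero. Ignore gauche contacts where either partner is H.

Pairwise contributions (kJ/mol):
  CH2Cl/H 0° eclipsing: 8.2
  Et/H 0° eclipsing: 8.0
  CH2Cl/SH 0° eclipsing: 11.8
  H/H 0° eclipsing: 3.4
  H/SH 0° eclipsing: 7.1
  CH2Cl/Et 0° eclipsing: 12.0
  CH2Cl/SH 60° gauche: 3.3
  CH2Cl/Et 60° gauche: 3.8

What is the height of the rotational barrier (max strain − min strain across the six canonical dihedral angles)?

Et at 0° (eclipsed): H(0°)/Et(0°) eclipsed 8.0; H(120°)/SH(120°) eclipsed 7.1; CH2Cl(240°)/H(240°) eclipsed 8.2 → 23.3 kJ/mol.
Et at 60° (staggered): CH2Cl(240°)/SH(180°) gauche 3.3 → 3.3 kJ/mol.
Et at 120° (eclipsed): H(0°)/H(0°) eclipsed 3.4; H(120°)/Et(120°) eclipsed 8.0; CH2Cl(240°)/SH(240°) eclipsed 11.8 → 23.2 kJ/mol.
Et at 180° (staggered): CH2Cl(240°)/Et(180°) gauche 3.8; CH2Cl(240°)/SH(300°) gauche 3.3 → 7.1 kJ/mol.
Et at 240° (eclipsed): H(0°)/SH(0°) eclipsed 7.1; H(120°)/H(120°) eclipsed 3.4; CH2Cl(240°)/Et(240°) eclipsed 12.0 → 22.5 kJ/mol.
Et at 300° (staggered): CH2Cl(240°)/Et(300°) gauche 3.8 → 3.8 kJ/mol.
Max at 0° (23.3 kJ/mol), min at 60° (3.3 kJ/mol); barrier = 20.0 kJ/mol.

20.0 kJ/mol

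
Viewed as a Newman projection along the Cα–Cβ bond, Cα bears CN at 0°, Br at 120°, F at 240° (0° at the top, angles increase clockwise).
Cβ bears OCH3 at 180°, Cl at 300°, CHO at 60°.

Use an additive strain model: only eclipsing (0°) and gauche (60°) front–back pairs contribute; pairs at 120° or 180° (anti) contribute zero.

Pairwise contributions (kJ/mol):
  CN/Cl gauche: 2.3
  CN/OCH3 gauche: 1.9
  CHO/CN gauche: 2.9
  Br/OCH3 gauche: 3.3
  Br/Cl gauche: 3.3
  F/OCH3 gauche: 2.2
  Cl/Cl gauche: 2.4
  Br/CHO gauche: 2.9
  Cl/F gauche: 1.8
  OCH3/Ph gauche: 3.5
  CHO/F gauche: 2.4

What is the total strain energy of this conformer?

This conformer is staggered. CN at 0° is gauche with Cl at 300° (2.3); CN at 0° is gauche with CHO at 60° (2.9); Br at 120° is gauche with OCH3 at 180° (3.3); Br at 120° is gauche with CHO at 60° (2.9); F at 240° is gauche with OCH3 at 180° (2.2); F at 240° is gauche with Cl at 300° (1.8). Total 15.4 kJ/mol.

15.4 kJ/mol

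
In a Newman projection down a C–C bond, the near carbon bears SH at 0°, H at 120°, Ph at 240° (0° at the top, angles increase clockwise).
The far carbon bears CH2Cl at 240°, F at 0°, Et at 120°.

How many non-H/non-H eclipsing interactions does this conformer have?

2

Non-H eclipsing pairs: SH(0°)/F(0°); Ph(240°)/CH2Cl(240°) — 2 interactions.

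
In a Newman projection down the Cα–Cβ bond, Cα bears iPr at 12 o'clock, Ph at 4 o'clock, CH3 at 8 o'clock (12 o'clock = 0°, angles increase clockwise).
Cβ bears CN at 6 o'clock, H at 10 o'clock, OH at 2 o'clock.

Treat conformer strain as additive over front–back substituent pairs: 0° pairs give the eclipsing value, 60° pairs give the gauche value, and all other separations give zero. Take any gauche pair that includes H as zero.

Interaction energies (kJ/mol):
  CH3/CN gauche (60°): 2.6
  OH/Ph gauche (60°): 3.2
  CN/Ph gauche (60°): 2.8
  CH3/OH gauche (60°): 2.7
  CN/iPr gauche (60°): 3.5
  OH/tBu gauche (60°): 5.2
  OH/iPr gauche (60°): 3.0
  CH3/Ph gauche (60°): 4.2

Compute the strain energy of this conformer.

11.6 kJ/mol

This conformer is staggered. iPr at 0° is gauche with OH at 60° (3.0); Ph at 120° is gauche with CN at 180° (2.8); Ph at 120° is gauche with OH at 60° (3.2); CH3 at 240° is gauche with CN at 180° (2.6). Total 11.6 kJ/mol.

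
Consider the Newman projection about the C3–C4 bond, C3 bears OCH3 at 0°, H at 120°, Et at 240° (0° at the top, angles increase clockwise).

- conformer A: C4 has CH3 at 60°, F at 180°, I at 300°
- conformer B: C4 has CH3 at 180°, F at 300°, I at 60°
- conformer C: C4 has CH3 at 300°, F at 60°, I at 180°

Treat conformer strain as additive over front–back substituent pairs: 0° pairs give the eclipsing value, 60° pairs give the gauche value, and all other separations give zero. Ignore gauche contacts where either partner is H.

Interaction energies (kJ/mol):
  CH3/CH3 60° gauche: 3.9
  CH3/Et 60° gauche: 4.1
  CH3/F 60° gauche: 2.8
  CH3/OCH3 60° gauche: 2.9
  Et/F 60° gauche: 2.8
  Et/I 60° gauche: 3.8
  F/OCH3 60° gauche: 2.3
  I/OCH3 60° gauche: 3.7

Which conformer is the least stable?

A (staggered): OCH3–CH3 gauche, OCH3–I gauche, Et–F gauche, Et–I gauche; 2.9 + 3.7 + 2.8 + 3.8 = 13.2 kJ/mol.
B (staggered): OCH3–F gauche, OCH3–I gauche, Et–CH3 gauche, Et–F gauche; 2.3 + 3.7 + 4.1 + 2.8 = 12.9 kJ/mol.
C (staggered): OCH3–CH3 gauche, OCH3–F gauche, Et–CH3 gauche, Et–I gauche; 2.9 + 2.3 + 4.1 + 3.8 = 13.1 kJ/mol.
A has the highest total (13.2 kJ/mol).

A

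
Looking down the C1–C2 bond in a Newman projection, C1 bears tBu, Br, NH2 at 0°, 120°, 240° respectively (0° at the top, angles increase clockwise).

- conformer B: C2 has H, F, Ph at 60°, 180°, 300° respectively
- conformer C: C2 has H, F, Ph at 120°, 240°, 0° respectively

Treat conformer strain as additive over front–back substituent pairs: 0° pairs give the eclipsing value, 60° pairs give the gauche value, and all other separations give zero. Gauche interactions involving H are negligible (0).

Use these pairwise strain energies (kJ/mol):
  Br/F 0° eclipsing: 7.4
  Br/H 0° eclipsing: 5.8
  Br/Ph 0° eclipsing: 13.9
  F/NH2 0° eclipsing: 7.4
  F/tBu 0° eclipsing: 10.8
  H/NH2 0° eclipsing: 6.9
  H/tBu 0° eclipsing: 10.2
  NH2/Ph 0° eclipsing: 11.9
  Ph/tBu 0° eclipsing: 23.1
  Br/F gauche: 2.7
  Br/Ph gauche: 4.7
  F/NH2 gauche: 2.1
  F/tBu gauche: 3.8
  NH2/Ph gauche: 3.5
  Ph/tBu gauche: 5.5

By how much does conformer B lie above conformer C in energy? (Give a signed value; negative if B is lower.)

-22.5 kJ/mol

B (staggered): tBu(0°)/Ph(300°) gauche 5.5; Br(120°)/F(180°) gauche 2.7; NH2(240°)/F(180°) gauche 2.1; NH2(240°)/Ph(300°) gauche 3.5 → 13.8 kJ/mol.
C (eclipsed): tBu(0°)/Ph(0°) eclipsed 23.1; Br(120°)/H(120°) eclipsed 5.8; NH2(240°)/F(240°) eclipsed 7.4 → 36.3 kJ/mol.
E(B) − E(C) = 13.8 − 36.3 = -22.5 kJ/mol.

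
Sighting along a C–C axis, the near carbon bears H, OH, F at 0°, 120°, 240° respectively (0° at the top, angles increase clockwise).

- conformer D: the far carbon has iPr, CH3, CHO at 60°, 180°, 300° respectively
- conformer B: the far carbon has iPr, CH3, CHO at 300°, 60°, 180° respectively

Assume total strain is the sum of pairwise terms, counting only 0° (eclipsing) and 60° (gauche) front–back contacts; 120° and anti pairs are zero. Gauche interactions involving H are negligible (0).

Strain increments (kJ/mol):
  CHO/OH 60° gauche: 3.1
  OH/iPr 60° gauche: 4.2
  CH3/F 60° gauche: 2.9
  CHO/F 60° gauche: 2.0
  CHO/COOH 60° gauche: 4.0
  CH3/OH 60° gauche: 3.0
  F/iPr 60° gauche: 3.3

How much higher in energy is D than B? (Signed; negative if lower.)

+0.7 kJ/mol

D is staggered. OH at 120° is gauche with iPr at 60° (4.2); OH at 120° is gauche with CH3 at 180° (3.0); F at 240° is gauche with CH3 at 180° (2.9); F at 240° is gauche with CHO at 300° (2.0). Total 12.1 kJ/mol.
B is staggered. OH at 120° is gauche with CH3 at 60° (3.0); OH at 120° is gauche with CHO at 180° (3.1); F at 240° is gauche with iPr at 300° (3.3); F at 240° is gauche with CHO at 180° (2.0). Total 11.4 kJ/mol.
E(D) − E(B) = 12.1 − 11.4 = +0.7 kJ/mol.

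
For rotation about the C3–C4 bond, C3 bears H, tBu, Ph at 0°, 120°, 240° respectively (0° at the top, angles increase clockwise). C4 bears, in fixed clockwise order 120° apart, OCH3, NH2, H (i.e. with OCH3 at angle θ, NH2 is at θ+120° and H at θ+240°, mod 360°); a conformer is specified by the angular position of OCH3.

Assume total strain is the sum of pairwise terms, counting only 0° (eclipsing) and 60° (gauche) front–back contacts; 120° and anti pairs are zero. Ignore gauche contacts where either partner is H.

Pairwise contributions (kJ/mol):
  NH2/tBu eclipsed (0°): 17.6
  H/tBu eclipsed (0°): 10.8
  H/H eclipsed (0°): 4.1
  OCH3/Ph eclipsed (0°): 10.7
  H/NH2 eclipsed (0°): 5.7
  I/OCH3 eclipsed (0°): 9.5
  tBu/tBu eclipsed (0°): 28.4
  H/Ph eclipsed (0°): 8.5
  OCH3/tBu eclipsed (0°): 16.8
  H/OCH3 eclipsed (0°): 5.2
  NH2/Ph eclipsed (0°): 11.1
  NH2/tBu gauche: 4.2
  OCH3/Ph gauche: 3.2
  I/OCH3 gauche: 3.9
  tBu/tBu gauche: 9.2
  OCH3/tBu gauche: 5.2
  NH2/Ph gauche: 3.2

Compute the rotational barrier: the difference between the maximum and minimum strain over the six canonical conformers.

OCH3 at 0° is eclipsed. H at 0° is eclipsed with OCH3 at 0° (5.2); tBu at 120° is eclipsed with NH2 at 120° (17.6); Ph at 240° is eclipsed with H at 240° (8.5). Total 31.3 kJ/mol.
OCH3 at 60° is staggered. tBu at 120° is gauche with OCH3 at 60° (5.2); tBu at 120° is gauche with NH2 at 180° (4.2); Ph at 240° is gauche with NH2 at 180° (3.2). Total 12.6 kJ/mol.
OCH3 at 120° is eclipsed. H at 0° is eclipsed with H at 0° (4.1); tBu at 120° is eclipsed with OCH3 at 120° (16.8); Ph at 240° is eclipsed with NH2 at 240° (11.1). Total 32.0 kJ/mol.
OCH3 at 180° is staggered. tBu at 120° is gauche with OCH3 at 180° (5.2); Ph at 240° is gauche with OCH3 at 180° (3.2); Ph at 240° is gauche with NH2 at 300° (3.2). Total 11.6 kJ/mol.
OCH3 at 240° is eclipsed. H at 0° is eclipsed with NH2 at 0° (5.7); tBu at 120° is eclipsed with H at 120° (10.8); Ph at 240° is eclipsed with OCH3 at 240° (10.7). Total 27.2 kJ/mol.
OCH3 at 300° is staggered. tBu at 120° is gauche with NH2 at 60° (4.2); Ph at 240° is gauche with OCH3 at 300° (3.2). Total 7.4 kJ/mol.
Max at 120° (32.0 kJ/mol), min at 300° (7.4 kJ/mol); barrier = 24.6 kJ/mol.

24.6 kJ/mol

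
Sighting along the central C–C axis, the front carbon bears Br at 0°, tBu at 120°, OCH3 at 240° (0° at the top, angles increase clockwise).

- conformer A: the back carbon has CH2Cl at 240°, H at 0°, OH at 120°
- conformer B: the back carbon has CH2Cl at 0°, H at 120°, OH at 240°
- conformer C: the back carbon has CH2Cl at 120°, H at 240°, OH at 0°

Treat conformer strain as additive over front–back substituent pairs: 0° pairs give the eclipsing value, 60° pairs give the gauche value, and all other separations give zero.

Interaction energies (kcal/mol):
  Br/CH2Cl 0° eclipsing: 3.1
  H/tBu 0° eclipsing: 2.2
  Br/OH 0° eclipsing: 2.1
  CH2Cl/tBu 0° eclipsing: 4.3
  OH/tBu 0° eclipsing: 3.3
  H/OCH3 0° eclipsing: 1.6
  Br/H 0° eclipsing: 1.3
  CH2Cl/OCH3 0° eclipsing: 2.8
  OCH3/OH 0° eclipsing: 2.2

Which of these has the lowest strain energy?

A

A (eclipsed): Br(0°)/H(0°) eclipsed 1.3; tBu(120°)/OH(120°) eclipsed 3.3; OCH3(240°)/CH2Cl(240°) eclipsed 2.8 → 7.4 kcal/mol.
B (eclipsed): Br(0°)/CH2Cl(0°) eclipsed 3.1; tBu(120°)/H(120°) eclipsed 2.2; OCH3(240°)/OH(240°) eclipsed 2.2 → 7.5 kcal/mol.
C (eclipsed): Br(0°)/OH(0°) eclipsed 2.1; tBu(120°)/CH2Cl(120°) eclipsed 4.3; OCH3(240°)/H(240°) eclipsed 1.6 → 8.0 kcal/mol.
A has the lowest total (7.4 kcal/mol).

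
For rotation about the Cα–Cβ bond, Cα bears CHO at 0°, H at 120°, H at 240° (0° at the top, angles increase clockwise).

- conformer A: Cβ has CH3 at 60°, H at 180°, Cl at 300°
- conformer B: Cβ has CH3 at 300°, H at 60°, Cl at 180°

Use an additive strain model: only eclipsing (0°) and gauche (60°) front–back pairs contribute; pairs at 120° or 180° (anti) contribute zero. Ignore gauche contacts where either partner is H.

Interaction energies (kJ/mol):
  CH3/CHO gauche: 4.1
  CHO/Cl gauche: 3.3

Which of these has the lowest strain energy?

B

A (staggered): CHO(0°)/CH3(60°) gauche 4.1; CHO(0°)/Cl(300°) gauche 3.3 → 7.4 kJ/mol.
B (staggered): CHO(0°)/CH3(300°) gauche 4.1 → 4.1 kJ/mol.
B has the lowest total (4.1 kJ/mol).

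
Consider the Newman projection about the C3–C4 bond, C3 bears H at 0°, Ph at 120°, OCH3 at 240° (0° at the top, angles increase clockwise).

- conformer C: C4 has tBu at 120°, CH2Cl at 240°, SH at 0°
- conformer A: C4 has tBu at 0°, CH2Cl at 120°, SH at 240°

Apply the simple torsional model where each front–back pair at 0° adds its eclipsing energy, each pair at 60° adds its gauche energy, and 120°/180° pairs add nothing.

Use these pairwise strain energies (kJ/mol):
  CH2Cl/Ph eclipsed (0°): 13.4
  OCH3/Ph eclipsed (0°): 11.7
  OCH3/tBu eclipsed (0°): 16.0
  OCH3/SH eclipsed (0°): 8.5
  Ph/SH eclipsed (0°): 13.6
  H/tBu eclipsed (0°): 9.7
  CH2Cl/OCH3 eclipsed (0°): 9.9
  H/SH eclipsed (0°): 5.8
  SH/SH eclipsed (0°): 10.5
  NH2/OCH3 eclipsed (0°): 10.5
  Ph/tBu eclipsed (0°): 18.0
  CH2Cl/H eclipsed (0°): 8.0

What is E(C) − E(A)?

+2.1 kJ/mol

C (eclipsed): H–SH eclipsed, Ph–tBu eclipsed, OCH3–CH2Cl eclipsed; 5.8 + 18.0 + 9.9 = 33.7 kJ/mol.
A (eclipsed): H–tBu eclipsed, Ph–CH2Cl eclipsed, OCH3–SH eclipsed; 9.7 + 13.4 + 8.5 = 31.6 kJ/mol.
E(C) − E(A) = 33.7 − 31.6 = +2.1 kJ/mol.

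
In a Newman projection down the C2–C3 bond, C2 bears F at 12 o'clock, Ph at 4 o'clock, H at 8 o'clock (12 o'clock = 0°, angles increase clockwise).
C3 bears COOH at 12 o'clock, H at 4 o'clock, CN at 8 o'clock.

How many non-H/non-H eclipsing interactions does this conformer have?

1

Non-H eclipsing pairs: F(0°)/COOH(0°) — 1 interaction.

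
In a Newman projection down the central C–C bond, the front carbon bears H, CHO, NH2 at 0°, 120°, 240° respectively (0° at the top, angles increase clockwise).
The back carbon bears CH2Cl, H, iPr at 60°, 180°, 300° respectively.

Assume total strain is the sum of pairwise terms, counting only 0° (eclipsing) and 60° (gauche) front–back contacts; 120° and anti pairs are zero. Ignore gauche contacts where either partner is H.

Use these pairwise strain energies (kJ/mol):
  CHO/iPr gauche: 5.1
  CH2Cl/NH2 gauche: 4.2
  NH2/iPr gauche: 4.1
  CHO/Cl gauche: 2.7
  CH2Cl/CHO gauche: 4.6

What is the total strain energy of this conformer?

This conformer (staggered): CHO–CH2Cl gauche, NH2–iPr gauche; 4.6 + 4.1 = 8.7 kJ/mol.

8.7 kJ/mol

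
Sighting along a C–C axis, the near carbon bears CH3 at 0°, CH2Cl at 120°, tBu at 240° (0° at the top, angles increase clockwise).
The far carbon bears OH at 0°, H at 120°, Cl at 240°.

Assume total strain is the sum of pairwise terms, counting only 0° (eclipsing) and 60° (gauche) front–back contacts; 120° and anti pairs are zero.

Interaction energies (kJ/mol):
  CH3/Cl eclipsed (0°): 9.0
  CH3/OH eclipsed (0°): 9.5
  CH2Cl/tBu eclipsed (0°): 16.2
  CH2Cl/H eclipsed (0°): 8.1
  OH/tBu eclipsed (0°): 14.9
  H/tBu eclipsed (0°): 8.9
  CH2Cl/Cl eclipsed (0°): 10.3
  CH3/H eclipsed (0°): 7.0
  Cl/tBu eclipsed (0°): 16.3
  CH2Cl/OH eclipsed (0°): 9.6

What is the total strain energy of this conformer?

This conformer (eclipsed): CH3–OH eclipsed, CH2Cl–H eclipsed, tBu–Cl eclipsed; 9.5 + 8.1 + 16.3 = 33.9 kJ/mol.

33.9 kJ/mol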